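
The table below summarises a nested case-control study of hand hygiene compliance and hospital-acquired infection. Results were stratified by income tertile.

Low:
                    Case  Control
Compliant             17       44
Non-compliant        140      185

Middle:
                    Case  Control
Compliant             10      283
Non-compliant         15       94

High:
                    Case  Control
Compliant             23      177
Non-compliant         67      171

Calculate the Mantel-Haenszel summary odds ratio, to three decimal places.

OR_MH = Σ(aᵢdᵢ/nᵢ) / Σ(bᵢcᵢ/nᵢ), where nᵢ is the stratum total.
Stratum 1 (Low): n = 386; a·d/n = 17·185/386 = 8.1477; b·c/n = 44·140/386 = 15.9585
Stratum 2 (Middle): n = 402; a·d/n = 10·94/402 = 2.3383; b·c/n = 283·15/402 = 10.5597
Stratum 3 (High): n = 438; a·d/n = 23·171/438 = 8.9795; b·c/n = 177·67/438 = 27.0753
OR_MH = (8.1477 + 2.3383 + 8.9795) / (15.9585 + 10.5597 + 27.0753) = 19.4654 / 53.5936 = 0.36320

0.363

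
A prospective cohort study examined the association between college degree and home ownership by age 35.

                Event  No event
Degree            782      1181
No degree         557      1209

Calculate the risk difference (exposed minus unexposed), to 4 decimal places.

Cells: a = 782, b = 1181, c = 557, d = 1209.
Risk in exposed = 782/1963 = 0.398370; risk in unexposed = 557/1766 = 0.315402.
Risk difference = 0.398370 − 0.315402 = 0.082968

0.0830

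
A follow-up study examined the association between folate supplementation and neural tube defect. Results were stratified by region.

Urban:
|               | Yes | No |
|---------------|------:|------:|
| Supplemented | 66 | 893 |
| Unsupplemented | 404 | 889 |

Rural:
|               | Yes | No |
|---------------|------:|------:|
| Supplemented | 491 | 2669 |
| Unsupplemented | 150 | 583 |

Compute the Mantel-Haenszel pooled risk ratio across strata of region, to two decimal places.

0.44

RR_MH = Σ(aᵢ·n₀ᵢ/nᵢ) / Σ(cᵢ·n₁ᵢ/nᵢ), with n₁ᵢ = aᵢ+bᵢ (exposed), n₀ᵢ = cᵢ+dᵢ (unexposed), nᵢ = n₁ᵢ+n₀ᵢ.
Stratum 1 (Urban): n₁ = 959, n₀ = 1293, n = 2252; a·n₀/n = 66·1293/2252 = 37.8943; c·n₁/n = 404·959/2252 = 172.0409
Stratum 2 (Rural): n₁ = 3160, n₀ = 733, n = 3893; a·n₀/n = 491·733/3893 = 92.4488; c·n₁/n = 150·3160/3893 = 121.7570
RR_MH = (37.8943 + 92.4488) / (172.0409 + 121.7570) = 130.3431 / 293.7979 = 0.44365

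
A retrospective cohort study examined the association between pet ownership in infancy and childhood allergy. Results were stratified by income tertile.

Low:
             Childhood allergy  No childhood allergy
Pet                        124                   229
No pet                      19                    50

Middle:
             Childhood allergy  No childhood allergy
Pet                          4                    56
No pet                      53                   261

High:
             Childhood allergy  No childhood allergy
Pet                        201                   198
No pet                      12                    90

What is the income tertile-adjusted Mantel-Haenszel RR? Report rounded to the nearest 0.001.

RR_MH = Σ(aᵢ·n₀ᵢ/nᵢ) / Σ(cᵢ·n₁ᵢ/nᵢ), with n₁ᵢ = aᵢ+bᵢ (exposed), n₀ᵢ = cᵢ+dᵢ (unexposed), nᵢ = n₁ᵢ+n₀ᵢ.
Stratum 1 (Low): n₁ = 353, n₀ = 69, n = 422; a·n₀/n = 124·69/422 = 20.2749; c·n₁/n = 19·353/422 = 15.8934
Stratum 2 (Middle): n₁ = 60, n₀ = 314, n = 374; a·n₀/n = 4·314/374 = 3.3583; c·n₁/n = 53·60/374 = 8.5027
Stratum 3 (High): n₁ = 399, n₀ = 102, n = 501; a·n₀/n = 201·102/501 = 40.9222; c·n₁/n = 12·399/501 = 9.5569
RR_MH = (20.2749 + 3.3583 + 40.9222) / (15.8934 + 8.5027 + 9.5569) = 64.5553 / 33.9529 = 1.90132

1.901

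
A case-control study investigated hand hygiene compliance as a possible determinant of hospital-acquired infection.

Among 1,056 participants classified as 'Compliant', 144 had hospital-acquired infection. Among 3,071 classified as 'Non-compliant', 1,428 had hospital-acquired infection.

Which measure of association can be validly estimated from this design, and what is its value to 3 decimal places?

0.182

From the description: a = 144, b = 912, c = 1428, d = 1643.
This is a case-control study: participants were sampled on outcome status, so risks in the source population cannot be estimated directly — relative risk is not valid here. The odds ratio is the appropriate measure.
OR = (a·d)/(b·c) = (144 × 1643) / (912 × 1428) = 236592 / 1302336 = 0.18167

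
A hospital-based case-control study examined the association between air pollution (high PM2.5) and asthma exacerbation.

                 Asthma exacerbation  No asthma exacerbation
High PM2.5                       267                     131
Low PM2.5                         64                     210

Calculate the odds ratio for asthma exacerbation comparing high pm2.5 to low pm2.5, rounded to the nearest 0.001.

6.688

Cells: a = 267, b = 131, c = 64, d = 210.
OR = (a·d)/(b·c) = (267 × 210) / (131 × 64) = 56070 / 8384 = 6.68774
The odds of asthma exacerbation are about 6.69 times as high in the high pm2.5 group.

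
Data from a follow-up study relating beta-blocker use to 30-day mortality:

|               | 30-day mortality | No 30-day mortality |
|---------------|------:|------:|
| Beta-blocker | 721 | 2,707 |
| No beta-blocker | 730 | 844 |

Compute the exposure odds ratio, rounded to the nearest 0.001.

Cells: a = 721, b = 2707, c = 730, d = 844.
OR = (a·d)/(b·c) = (721 × 844) / (2707 × 730) = 608524 / 1976110 = 0.30794
Exposure is associated with lower odds of 30-day mortality (OR = 0.31 < 1).

0.308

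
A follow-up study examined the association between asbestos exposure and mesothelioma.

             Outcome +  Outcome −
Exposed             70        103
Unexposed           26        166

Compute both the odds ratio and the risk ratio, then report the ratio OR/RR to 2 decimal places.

1.45

Cells: a = 70, b = 103, c = 26, d = 166.
OR = (70·166)/(103·26) = 11620/2678 = 4.33906
Risk in exposed = 70/173 = 0.40462; risk in unexposed = 26/192 = 0.13542; RR = 2.98799
OR/RR = 4.33906 / 2.98799 = 1.45216
The outcome is not rare, so the OR lies further from 1 than the RR.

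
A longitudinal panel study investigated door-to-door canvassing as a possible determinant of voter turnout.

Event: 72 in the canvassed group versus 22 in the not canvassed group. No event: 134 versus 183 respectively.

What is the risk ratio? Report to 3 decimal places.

From the description: a = 72, b = 134, c = 22, d = 183.
Risk in exposed = 72/206 = 0.34951; risk in unexposed = 22/205 = 0.10732.
RR = 0.34951 / 0.10732 = 3.25684
The risk among the exposed is 3.26 times that among the unexposed.

3.257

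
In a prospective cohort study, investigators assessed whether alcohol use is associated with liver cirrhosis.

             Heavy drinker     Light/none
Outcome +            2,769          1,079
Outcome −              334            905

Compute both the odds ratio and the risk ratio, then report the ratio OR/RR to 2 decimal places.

Reading the table with exposure as columns: a = 2769 (Heavy drinker, case), b = 334 (Heavy drinker, non-case), c = 1079 (Light/none, case), d = 905.
OR = (2769·905)/(334·1079) = 2505945/360386 = 6.95350
Risk in exposed = 2769/3103 = 0.89236; risk in unexposed = 1079/1984 = 0.54385; RR = 1.64082
OR/RR = 6.95350 / 1.64082 = 4.23782
The outcome is not rare, so the OR lies further from 1 than the RR.

4.24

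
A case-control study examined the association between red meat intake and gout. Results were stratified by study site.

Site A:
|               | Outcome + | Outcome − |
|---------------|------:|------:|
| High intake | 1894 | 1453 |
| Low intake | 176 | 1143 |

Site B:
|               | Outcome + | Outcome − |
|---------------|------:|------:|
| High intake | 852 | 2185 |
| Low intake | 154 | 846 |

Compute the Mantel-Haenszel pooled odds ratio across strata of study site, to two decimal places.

4.65

OR_MH = Σ(aᵢdᵢ/nᵢ) / Σ(bᵢcᵢ/nᵢ), where nᵢ is the stratum total.
Stratum 1 (Site A): n = 4666; a·d/n = 1894·1143/4666 = 463.9610; b·c/n = 1453·176/4666 = 54.8067
Stratum 2 (Site B): n = 4037; a·d/n = 852·846/4037 = 178.5464; b·c/n = 2185·154/4037 = 83.3515
OR_MH = (463.9610 + 178.5464) / (54.8067 + 83.3515) = 642.5074 / 138.1582 = 4.65052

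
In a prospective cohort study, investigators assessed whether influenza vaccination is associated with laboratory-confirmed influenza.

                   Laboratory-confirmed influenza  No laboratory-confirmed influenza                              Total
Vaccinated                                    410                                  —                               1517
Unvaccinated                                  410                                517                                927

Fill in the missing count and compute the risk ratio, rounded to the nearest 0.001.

The missing cell is in the exposed row: 1517 − 410 = 1107.
So a = 410, b = 1107, c = 410, d = 517.
RR = [a/(a+b)] / [c/(c+d)] = (410/1517) / (410/927) = 0.27027/0.44229 = 0.61107

0.611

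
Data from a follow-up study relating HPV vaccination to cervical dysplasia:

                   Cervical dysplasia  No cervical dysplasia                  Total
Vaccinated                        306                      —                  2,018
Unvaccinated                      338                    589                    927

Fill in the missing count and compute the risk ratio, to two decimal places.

The missing cell is in the exposed row: 2018 − 306 = 1712.
So a = 306, b = 1712, c = 338, d = 589.
RR = [a/(a+b)] / [c/(c+d)] = (306/2018) / (338/927) = 0.15164/0.36462 = 0.41588

0.42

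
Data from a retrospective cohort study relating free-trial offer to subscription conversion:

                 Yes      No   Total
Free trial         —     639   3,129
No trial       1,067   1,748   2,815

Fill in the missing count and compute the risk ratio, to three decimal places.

2.099

The missing cell is in the exposed row: 3129 − 639 = 2490.
So a = 2490, b = 639, c = 1067, d = 1748.
RR = [a/(a+b)] / [c/(c+d)] = (2490/3129) / (1067/2815) = 0.79578/0.37904 = 2.09946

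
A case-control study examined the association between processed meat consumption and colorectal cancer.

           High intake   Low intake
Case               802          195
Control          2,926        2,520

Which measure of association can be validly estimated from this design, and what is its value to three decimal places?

3.542

Reading the table with exposure as columns: a = 802 (High intake, case), b = 2926 (High intake, non-case), c = 195 (Low intake, case), d = 2520.
This is a case-control study: participants were sampled on outcome status, so risks in the source population cannot be estimated directly — relative risk is not valid here. The odds ratio is the appropriate measure.
OR = (a·d)/(b·c) = (802 × 2520) / (2926 × 195) = 2021040 / 570570 = 3.54214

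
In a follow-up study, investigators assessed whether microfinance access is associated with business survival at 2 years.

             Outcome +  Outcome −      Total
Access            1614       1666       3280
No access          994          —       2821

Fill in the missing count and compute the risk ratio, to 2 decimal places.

The missing cell is in the unexposed row: 2821 − 994 = 1827.
So a = 1614, b = 1666, c = 994, d = 1827.
RR = [a/(a+b)] / [c/(c+d)] = (1614/3280) / (994/2821) = 0.49207/0.35236 = 1.39652

1.40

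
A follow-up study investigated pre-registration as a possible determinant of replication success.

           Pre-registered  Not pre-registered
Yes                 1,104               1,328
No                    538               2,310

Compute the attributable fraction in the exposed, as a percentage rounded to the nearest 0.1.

45.7

Reading the table with exposure as columns: a = 1104 (Pre-registered, case), b = 538 (Pre-registered, non-case), c = 1328 (Not pre-registered, case), d = 2310.
Risk in exposed = 1104/1642 = 0.67235; risk in unexposed = 1328/3638 = 0.36504.
RR = 0.67235/0.36504 = 1.84188
AR% = (RR − 1)/RR × 100 = (1.84188 − 1)/1.84188 × 100 = 45.7075%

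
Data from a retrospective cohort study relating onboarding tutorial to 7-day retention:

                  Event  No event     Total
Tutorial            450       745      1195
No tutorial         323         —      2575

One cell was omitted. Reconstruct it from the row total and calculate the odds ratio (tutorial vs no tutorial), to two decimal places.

4.21

The missing cell is in the unexposed row: 2575 − 323 = 2252.
So a = 450, b = 745, c = 323, d = 2252.
OR = (a·d)/(b·c) = (450 × 2252) / (745 × 323) = 1013400 / 240635 = 4.21136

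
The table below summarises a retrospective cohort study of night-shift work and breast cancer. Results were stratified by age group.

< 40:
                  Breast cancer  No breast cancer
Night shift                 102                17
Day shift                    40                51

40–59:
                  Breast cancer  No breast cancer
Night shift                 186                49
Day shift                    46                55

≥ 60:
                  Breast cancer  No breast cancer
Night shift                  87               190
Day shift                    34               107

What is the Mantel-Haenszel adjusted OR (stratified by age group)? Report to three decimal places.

OR_MH = Σ(aᵢdᵢ/nᵢ) / Σ(bᵢcᵢ/nᵢ), where nᵢ is the stratum total.
Stratum 1 (< 40): n = 210; a·d/n = 102·51/210 = 24.7714; b·c/n = 17·40/210 = 3.2381
Stratum 2 (40–59): n = 336; a·d/n = 186·55/336 = 30.4464; b·c/n = 49·46/336 = 6.7083
Stratum 3 (≥ 60): n = 418; a·d/n = 87·107/418 = 22.2703; b·c/n = 190·34/418 = 15.4545
OR_MH = (24.7714 + 30.4464 + 22.2703) / (3.2381 + 6.7083 + 15.4545) = 77.4882 / 25.4010 = 3.05060

3.051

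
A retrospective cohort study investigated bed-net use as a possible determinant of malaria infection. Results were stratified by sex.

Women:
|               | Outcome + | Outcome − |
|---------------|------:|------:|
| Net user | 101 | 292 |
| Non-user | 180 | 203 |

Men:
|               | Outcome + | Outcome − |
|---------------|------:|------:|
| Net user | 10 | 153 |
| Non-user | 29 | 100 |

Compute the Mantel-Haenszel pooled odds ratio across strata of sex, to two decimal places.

0.36

OR_MH = Σ(aᵢdᵢ/nᵢ) / Σ(bᵢcᵢ/nᵢ), where nᵢ is the stratum total.
Stratum 1 (Women): n = 776; a·d/n = 101·203/776 = 26.4214; b·c/n = 292·180/776 = 67.7320
Stratum 2 (Men): n = 292; a·d/n = 10·100/292 = 3.4247; b·c/n = 153·29/292 = 15.1952
OR_MH = (26.4214 + 3.4247) / (67.7320 + 15.1952) = 29.8460 / 82.9272 = 0.35991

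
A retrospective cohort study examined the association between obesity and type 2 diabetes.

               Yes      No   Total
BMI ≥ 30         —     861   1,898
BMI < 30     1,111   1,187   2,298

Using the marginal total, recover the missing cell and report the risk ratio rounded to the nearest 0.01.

1.13

The missing cell is in the exposed row: 1898 − 861 = 1037.
So a = 1037, b = 861, c = 1111, d = 1187.
RR = [a/(a+b)] / [c/(c+d)] = (1037/1898) / (1111/2298) = 0.54636/0.48346 = 1.13010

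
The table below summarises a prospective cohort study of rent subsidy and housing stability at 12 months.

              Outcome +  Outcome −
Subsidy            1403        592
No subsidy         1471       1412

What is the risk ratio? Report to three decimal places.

Cells: a = 1403, b = 592, c = 1471, d = 1412.
Risk in exposed = 1403/1995 = 0.70326; risk in unexposed = 1471/2883 = 0.51023.
RR = 0.70326 / 0.51023 = 1.37831
The risk among the exposed is 1.38 times that among the unexposed.

1.378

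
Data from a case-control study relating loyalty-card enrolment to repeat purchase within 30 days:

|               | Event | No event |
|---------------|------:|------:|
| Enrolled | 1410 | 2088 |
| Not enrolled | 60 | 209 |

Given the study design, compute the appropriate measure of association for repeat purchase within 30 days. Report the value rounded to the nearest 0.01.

Cells: a = 1410, b = 2088, c = 60, d = 209.
This is a case-control study: participants were sampled on outcome status, so risks in the source population cannot be estimated directly — relative risk is not valid here. The odds ratio is the appropriate measure.
OR = (a·d)/(b·c) = (1410 × 209) / (2088 × 60) = 294690 / 125280 = 2.35225

2.35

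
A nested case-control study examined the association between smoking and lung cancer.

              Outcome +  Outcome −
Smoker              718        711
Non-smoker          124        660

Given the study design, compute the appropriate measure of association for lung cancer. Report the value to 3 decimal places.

5.375

Cells: a = 718, b = 711, c = 124, d = 660.
This is a nested case-control study: participants were sampled on outcome status, so risks in the source population cannot be estimated directly — relative risk is not valid here. The odds ratio is the appropriate measure.
OR = (a·d)/(b·c) = (718 × 660) / (711 × 124) = 473880 / 88164 = 5.37498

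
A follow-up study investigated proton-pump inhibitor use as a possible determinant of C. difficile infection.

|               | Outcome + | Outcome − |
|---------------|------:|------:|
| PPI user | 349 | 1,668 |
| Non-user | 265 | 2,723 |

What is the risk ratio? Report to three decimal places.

Cells: a = 349, b = 1668, c = 265, d = 2723.
Risk in exposed = 349/2017 = 0.17303; risk in unexposed = 265/2988 = 0.08869.
RR = 0.17303 / 0.08869 = 1.95099
The risk among the exposed is 1.95 times that among the unexposed.

1.951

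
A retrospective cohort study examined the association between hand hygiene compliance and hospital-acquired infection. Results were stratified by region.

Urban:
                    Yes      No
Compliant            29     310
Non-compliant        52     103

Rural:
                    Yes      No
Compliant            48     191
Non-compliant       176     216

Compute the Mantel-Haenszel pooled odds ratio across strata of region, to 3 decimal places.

0.262

OR_MH = Σ(aᵢdᵢ/nᵢ) / Σ(bᵢcᵢ/nᵢ), where nᵢ is the stratum total.
Stratum 1 (Urban): n = 494; a·d/n = 29·103/494 = 6.0466; b·c/n = 310·52/494 = 32.6316
Stratum 2 (Rural): n = 631; a·d/n = 48·216/631 = 16.4311; b·c/n = 191·176/631 = 53.2742
OR_MH = (6.0466 + 16.4311) / (32.6316 + 53.2742) = 22.4776 / 85.9057 = 0.26165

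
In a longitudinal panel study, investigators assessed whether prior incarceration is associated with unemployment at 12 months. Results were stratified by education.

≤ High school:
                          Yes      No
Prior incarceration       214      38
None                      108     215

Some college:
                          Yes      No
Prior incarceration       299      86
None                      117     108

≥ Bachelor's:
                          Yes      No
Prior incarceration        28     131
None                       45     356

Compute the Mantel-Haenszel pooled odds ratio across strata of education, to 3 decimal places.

OR_MH = Σ(aᵢdᵢ/nᵢ) / Σ(bᵢcᵢ/nᵢ), where nᵢ is the stratum total.
Stratum 1 (≤ High school): n = 575; a·d/n = 214·215/575 = 80.0174; b·c/n = 38·108/575 = 7.1374
Stratum 2 (Some college): n = 610; a·d/n = 299·108/610 = 52.9377; b·c/n = 86·117/610 = 16.4951
Stratum 3 (≥ Bachelor's): n = 560; a·d/n = 28·356/560 = 17.8000; b·c/n = 131·45/560 = 10.5268
OR_MH = (80.0174 + 52.9377 + 17.8000) / (7.1374 + 16.4951 + 10.5268) = 150.7551 / 34.1593 = 4.41330

4.413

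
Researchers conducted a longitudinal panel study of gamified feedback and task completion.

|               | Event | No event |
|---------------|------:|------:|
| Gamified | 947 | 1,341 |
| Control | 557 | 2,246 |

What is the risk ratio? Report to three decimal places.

2.083

Cells: a = 947, b = 1341, c = 557, d = 2246.
Risk in exposed = 947/2288 = 0.41390; risk in unexposed = 557/2803 = 0.19872.
RR = 0.41390 / 0.19872 = 2.08287
The risk among the exposed is 2.08 times that among the unexposed.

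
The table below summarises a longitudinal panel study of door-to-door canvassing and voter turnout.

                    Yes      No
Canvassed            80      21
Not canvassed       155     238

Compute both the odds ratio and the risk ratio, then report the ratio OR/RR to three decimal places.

Cells: a = 80, b = 21, c = 155, d = 238.
OR = (80·238)/(21·155) = 19040/3255 = 5.84946
Risk in exposed = 80/101 = 0.79208; risk in unexposed = 155/393 = 0.39440; RR = 2.00830
OR/RR = 5.84946 / 2.00830 = 2.91264
The outcome is not rare, so the OR lies further from 1 than the RR.

2.913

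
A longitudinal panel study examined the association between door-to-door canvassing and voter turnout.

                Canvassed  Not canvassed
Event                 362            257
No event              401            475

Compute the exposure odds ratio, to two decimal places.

1.67

Reading the table with exposure as columns: a = 362 (Canvassed, case), b = 401 (Canvassed, non-case), c = 257 (Not canvassed, case), d = 475.
OR = (a·d)/(b·c) = (362 × 475) / (401 × 257) = 171950 / 103057 = 1.66849
The odds of voter turnout are about 1.67 times as high in the canvassed group.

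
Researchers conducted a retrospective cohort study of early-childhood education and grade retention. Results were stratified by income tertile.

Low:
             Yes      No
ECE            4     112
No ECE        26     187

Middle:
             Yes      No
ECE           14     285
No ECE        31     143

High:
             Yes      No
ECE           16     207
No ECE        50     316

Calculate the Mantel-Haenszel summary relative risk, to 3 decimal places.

0.371

RR_MH = Σ(aᵢ·n₀ᵢ/nᵢ) / Σ(cᵢ·n₁ᵢ/nᵢ), with n₁ᵢ = aᵢ+bᵢ (exposed), n₀ᵢ = cᵢ+dᵢ (unexposed), nᵢ = n₁ᵢ+n₀ᵢ.
Stratum 1 (Low): n₁ = 116, n₀ = 213, n = 329; a·n₀/n = 4·213/329 = 2.5897; c·n₁/n = 26·116/329 = 9.1672
Stratum 2 (Middle): n₁ = 299, n₀ = 174, n = 473; a·n₀/n = 14·174/473 = 5.1501; c·n₁/n = 31·299/473 = 19.5962
Stratum 3 (High): n₁ = 223, n₀ = 366, n = 589; a·n₀/n = 16·366/589 = 9.9423; c·n₁/n = 50·223/589 = 18.9304
RR_MH = (2.5897 + 5.1501 + 9.9423) / (9.1672 + 19.5962 + 18.9304) = 17.6820 / 47.6938 = 0.37074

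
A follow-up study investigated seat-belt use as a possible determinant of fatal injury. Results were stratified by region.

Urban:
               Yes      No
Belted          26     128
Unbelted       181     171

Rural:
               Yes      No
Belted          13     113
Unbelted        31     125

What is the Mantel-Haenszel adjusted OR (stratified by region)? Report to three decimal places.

0.250

OR_MH = Σ(aᵢdᵢ/nᵢ) / Σ(bᵢcᵢ/nᵢ), where nᵢ is the stratum total.
Stratum 1 (Urban): n = 506; a·d/n = 26·171/506 = 8.7866; b·c/n = 128·181/506 = 45.7866
Stratum 2 (Rural): n = 282; a·d/n = 13·125/282 = 5.7624; b·c/n = 113·31/282 = 12.4220
OR_MH = (8.7866 + 5.7624) / (45.7866 + 12.4220) = 14.5490 / 58.2085 = 0.24995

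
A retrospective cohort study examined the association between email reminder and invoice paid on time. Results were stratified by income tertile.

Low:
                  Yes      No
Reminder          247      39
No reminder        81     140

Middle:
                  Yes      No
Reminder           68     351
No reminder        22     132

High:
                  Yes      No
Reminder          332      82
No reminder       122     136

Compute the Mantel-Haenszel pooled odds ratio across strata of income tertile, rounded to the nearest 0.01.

4.37

OR_MH = Σ(aᵢdᵢ/nᵢ) / Σ(bᵢcᵢ/nᵢ), where nᵢ is the stratum total.
Stratum 1 (Low): n = 507; a·d/n = 247·140/507 = 68.2051; b·c/n = 39·81/507 = 6.2308
Stratum 2 (Middle): n = 573; a·d/n = 68·132/573 = 15.6649; b·c/n = 351·22/573 = 13.4764
Stratum 3 (High): n = 672; a·d/n = 332·136/672 = 67.1905; b·c/n = 82·122/672 = 14.8869
OR_MH = (68.2051 + 15.6649 + 67.1905) / (6.2308 + 13.4764 + 14.8869) = 151.0605 / 34.5941 = 4.36665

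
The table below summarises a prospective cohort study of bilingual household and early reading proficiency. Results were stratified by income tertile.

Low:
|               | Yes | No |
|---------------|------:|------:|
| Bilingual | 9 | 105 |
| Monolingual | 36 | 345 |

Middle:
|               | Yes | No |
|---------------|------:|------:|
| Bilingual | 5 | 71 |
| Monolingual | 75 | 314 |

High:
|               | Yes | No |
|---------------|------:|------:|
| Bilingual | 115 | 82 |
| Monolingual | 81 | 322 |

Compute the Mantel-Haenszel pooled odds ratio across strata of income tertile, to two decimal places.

2.37

OR_MH = Σ(aᵢdᵢ/nᵢ) / Σ(bᵢcᵢ/nᵢ), where nᵢ is the stratum total.
Stratum 1 (Low): n = 495; a·d/n = 9·345/495 = 6.2727; b·c/n = 105·36/495 = 7.6364
Stratum 2 (Middle): n = 465; a·d/n = 5·314/465 = 3.3763; b·c/n = 71·75/465 = 11.4516
Stratum 3 (High): n = 600; a·d/n = 115·322/600 = 61.7167; b·c/n = 82·81/600 = 11.0700
OR_MH = (6.2727 + 3.3763 + 61.7167) / (7.6364 + 11.4516 + 11.0700) = 71.3657 / 30.1580 = 2.36640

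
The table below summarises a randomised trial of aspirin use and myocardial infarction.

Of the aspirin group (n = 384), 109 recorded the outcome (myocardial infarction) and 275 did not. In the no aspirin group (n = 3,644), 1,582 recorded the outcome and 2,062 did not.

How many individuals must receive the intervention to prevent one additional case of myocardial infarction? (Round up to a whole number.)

Risk in treated group = 109/384 = 0.28385; risk in control = 1582/3644 = 0.43414.
Absolute risk reduction = 0.43414 − 0.28385 = 0.15028
NNT = 1 / ARR = 1 / 0.15028 = 6.654 → round up → 7

7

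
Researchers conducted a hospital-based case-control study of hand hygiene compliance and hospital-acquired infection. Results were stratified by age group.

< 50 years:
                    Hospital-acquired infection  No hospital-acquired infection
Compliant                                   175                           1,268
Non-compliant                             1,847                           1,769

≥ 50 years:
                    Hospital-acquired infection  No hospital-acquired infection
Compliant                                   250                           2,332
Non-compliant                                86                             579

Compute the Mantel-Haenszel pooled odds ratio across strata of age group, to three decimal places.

OR_MH = Σ(aᵢdᵢ/nᵢ) / Σ(bᵢcᵢ/nᵢ), where nᵢ is the stratum total.
Stratum 1 (< 50 years): n = 5059; a·d/n = 175·1769/5059 = 61.1929; b·c/n = 1268·1847/5059 = 462.9365
Stratum 2 (≥ 50 years): n = 3247; a·d/n = 250·579/3247 = 44.5796; b·c/n = 2332·86/3247 = 61.7653
OR_MH = (61.1929 + 44.5796) / (462.9365 + 61.7653) = 105.7725 / 524.7019 = 0.20159

0.202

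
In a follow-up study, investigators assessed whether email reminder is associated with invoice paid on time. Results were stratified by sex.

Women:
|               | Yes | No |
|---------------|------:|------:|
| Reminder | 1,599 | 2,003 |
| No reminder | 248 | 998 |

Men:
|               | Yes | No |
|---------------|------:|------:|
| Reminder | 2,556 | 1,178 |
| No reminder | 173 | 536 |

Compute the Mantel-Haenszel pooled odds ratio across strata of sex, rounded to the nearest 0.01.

4.30

OR_MH = Σ(aᵢdᵢ/nᵢ) / Σ(bᵢcᵢ/nᵢ), where nᵢ is the stratum total.
Stratum 1 (Women): n = 4848; a·d/n = 1599·998/4848 = 329.1671; b·c/n = 2003·248/4848 = 102.4637
Stratum 2 (Men): n = 4443; a·d/n = 2556·536/4443 = 308.3538; b·c/n = 1178·173/4443 = 45.8686
OR_MH = (329.1671 + 308.3538) / (102.4637 + 45.8686) = 637.5209 / 148.3323 = 4.29792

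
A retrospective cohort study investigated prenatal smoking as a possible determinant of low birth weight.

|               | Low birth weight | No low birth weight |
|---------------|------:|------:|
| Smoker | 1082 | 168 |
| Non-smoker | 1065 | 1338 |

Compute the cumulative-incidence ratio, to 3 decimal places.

1.953

Cells: a = 1082, b = 168, c = 1065, d = 1338.
Risk in exposed = 1082/1250 = 0.86560; risk in unexposed = 1065/2403 = 0.44320.
RR = 0.86560 / 0.44320 = 1.95309
The risk among the exposed is 1.95 times that among the unexposed.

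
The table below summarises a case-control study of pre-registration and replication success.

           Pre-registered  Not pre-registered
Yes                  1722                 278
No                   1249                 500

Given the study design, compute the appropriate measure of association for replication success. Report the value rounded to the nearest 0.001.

Reading the table with exposure as columns: a = 1722 (Pre-registered, case), b = 1249 (Pre-registered, non-case), c = 278 (Not pre-registered, case), d = 500.
This is a case-control study: participants were sampled on outcome status, so risks in the source population cannot be estimated directly — relative risk is not valid here. The odds ratio is the appropriate measure.
OR = (a·d)/(b·c) = (1722 × 500) / (1249 × 278) = 861000 / 347222 = 2.47968

2.480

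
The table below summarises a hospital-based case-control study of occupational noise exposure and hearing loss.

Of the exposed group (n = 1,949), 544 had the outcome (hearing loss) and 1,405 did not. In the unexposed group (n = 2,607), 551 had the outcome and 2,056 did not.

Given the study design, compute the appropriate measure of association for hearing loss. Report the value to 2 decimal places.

From the description: a = 544, b = 1405, c = 551, d = 2056.
This is a hospital-based case-control study: participants were sampled on outcome status, so risks in the source population cannot be estimated directly — relative risk is not valid here. The odds ratio is the appropriate measure.
OR = (a·d)/(b·c) = (544 × 2056) / (1405 × 551) = 1118464 / 774155 = 1.44475

1.44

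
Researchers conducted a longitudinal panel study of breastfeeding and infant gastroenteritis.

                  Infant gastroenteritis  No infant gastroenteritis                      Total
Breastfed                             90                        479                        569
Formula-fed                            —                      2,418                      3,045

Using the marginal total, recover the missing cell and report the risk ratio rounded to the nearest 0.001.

0.768

The missing cell is in the unexposed row: 3045 − 2418 = 627.
So a = 90, b = 479, c = 627, d = 2418.
RR = [a/(a+b)] / [c/(c+d)] = (90/569) / (627/3045) = 0.15817/0.20591 = 0.76816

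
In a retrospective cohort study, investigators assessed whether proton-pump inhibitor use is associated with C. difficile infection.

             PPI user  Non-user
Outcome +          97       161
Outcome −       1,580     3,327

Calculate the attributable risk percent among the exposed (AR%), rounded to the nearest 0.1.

20.2

Reading the table with exposure as columns: a = 97 (PPI user, case), b = 1580 (PPI user, non-case), c = 161 (Non-user, case), d = 3327.
Risk in exposed = 97/1677 = 0.05784; risk in unexposed = 161/3488 = 0.04616.
RR = 0.05784/0.04616 = 1.25311
AR% = (RR − 1)/RR × 100 = (1.25311 − 1)/1.25311 × 100 = 20.1986%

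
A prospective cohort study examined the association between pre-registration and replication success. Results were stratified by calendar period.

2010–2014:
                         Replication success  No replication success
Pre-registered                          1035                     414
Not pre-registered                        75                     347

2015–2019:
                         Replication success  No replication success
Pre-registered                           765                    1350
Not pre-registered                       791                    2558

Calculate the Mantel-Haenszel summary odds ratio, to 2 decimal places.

OR_MH = Σ(aᵢdᵢ/nᵢ) / Σ(bᵢcᵢ/nᵢ), where nᵢ is the stratum total.
Stratum 1 (2010–2014): n = 1871; a·d/n = 1035·347/1871 = 191.9535; b·c/n = 414·75/1871 = 16.5954
Stratum 2 (2015–2019): n = 5464; a·d/n = 765·2558/5464 = 358.1387; b·c/n = 1350·791/5464 = 195.4337
OR_MH = (191.9535 + 358.1387) / (16.5954 + 195.4337) = 550.0922 / 212.0292 = 2.59442

2.59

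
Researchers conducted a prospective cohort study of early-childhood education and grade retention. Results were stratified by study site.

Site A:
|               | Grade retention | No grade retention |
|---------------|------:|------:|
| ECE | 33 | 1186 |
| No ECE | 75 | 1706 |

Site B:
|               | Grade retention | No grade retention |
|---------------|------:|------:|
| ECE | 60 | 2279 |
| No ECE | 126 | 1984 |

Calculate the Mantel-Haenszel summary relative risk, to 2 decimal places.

0.50

RR_MH = Σ(aᵢ·n₀ᵢ/nᵢ) / Σ(cᵢ·n₁ᵢ/nᵢ), with n₁ᵢ = aᵢ+bᵢ (exposed), n₀ᵢ = cᵢ+dᵢ (unexposed), nᵢ = n₁ᵢ+n₀ᵢ.
Stratum 1 (Site A): n₁ = 1219, n₀ = 1781, n = 3000; a·n₀/n = 33·1781/3000 = 19.5910; c·n₁/n = 75·1219/3000 = 30.4750
Stratum 2 (Site B): n₁ = 2339, n₀ = 2110, n = 4449; a·n₀/n = 60·2110/4449 = 28.4558; c·n₁/n = 126·2339/4449 = 66.2428
RR_MH = (19.5910 + 28.4558) / (30.4750 + 66.2428) = 48.0468 / 96.7178 = 0.49677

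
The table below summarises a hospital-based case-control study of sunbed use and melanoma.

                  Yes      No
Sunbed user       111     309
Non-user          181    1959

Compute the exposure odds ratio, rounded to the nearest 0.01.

Cells: a = 111, b = 309, c = 181, d = 1959.
OR = (a·d)/(b·c) = (111 × 1959) / (309 × 181) = 217449 / 55929 = 3.88795
The odds of melanoma are about 3.89 times as high in the sunbed user group.

3.89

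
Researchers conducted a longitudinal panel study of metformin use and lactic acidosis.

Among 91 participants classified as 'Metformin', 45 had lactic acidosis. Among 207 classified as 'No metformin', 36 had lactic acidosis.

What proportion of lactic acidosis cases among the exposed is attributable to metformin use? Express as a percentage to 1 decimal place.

64.8

From the description: a = 45, b = 46, c = 36, d = 171.
Risk in exposed = 45/91 = 0.49451; risk in unexposed = 36/207 = 0.17391.
RR = 0.49451/0.17391 = 2.84341
AR% = (RR − 1)/RR × 100 = (2.84341 − 1)/2.84341 × 100 = 64.8309%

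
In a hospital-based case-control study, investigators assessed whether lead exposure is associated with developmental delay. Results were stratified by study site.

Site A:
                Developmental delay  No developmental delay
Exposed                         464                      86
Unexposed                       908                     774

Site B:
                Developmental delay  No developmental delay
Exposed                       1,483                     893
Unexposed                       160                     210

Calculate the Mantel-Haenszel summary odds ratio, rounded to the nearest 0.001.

OR_MH = Σ(aᵢdᵢ/nᵢ) / Σ(bᵢcᵢ/nᵢ), where nᵢ is the stratum total.
Stratum 1 (Site A): n = 2232; a·d/n = 464·774/2232 = 160.9032; b·c/n = 86·908/2232 = 34.9857
Stratum 2 (Site B): n = 2746; a·d/n = 1483·210/2746 = 113.4122; b·c/n = 893·160/2746 = 52.0320
OR_MH = (160.9032 + 113.4122) / (34.9857 + 52.0320) = 274.3155 / 87.0177 = 3.15241

3.152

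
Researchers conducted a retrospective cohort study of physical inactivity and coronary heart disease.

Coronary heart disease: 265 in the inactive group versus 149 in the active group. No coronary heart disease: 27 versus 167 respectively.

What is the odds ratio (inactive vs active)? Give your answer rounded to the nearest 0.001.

From the description: a = 265, b = 27, c = 149, d = 167.
OR = (a·d)/(b·c) = (265 × 167) / (27 × 149) = 44255 / 4023 = 11.00050
The odds of coronary heart disease are about 11.00 times as high in the inactive group.

11.000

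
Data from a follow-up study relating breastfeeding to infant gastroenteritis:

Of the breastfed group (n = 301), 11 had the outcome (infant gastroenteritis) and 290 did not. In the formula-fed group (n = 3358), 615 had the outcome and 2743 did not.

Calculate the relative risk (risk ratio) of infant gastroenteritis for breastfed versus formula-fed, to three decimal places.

From the description: a = 11, b = 290, c = 615, d = 2743.
Risk in exposed = 11/301 = 0.03654; risk in unexposed = 615/3358 = 0.18314.
RR = 0.03654 / 0.18314 = 0.19954
The risk is 80% lower among the exposed than among the unexposed.

0.200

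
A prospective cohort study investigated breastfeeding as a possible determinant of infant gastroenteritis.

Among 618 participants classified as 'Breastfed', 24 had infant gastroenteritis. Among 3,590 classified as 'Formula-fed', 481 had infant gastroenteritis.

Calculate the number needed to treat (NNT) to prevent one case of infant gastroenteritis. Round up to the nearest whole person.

11

Risk in treated group = 24/618 = 0.03883; risk in control = 481/3590 = 0.13398.
Absolute risk reduction = 0.13398 − 0.03883 = 0.09515
NNT = 1 / ARR = 1 / 0.09515 = 10.510 → round up → 11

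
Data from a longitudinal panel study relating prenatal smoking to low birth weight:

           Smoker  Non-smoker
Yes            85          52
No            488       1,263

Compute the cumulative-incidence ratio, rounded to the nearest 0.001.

3.751

Reading the table with exposure as columns: a = 85 (Smoker, case), b = 488 (Smoker, non-case), c = 52 (Non-smoker, case), d = 1263.
Risk in exposed = 85/573 = 0.14834; risk in unexposed = 52/1315 = 0.03954.
RR = 0.14834 / 0.03954 = 3.75134
The risk among the exposed is 3.75 times that among the unexposed.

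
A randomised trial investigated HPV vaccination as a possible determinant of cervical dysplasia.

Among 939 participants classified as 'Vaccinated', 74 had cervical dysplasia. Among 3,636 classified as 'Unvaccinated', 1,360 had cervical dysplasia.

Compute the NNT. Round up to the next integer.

Risk in treated group = 74/939 = 0.07881; risk in control = 1360/3636 = 0.37404.
Absolute risk reduction = 0.37404 − 0.07881 = 0.29523
NNT = 1 / ARR = 1 / 0.29523 = 3.387 → round up → 4

4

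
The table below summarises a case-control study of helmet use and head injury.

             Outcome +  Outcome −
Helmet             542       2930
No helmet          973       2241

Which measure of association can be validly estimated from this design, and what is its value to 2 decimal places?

Cells: a = 542, b = 2930, c = 973, d = 2241.
This is a case-control study: participants were sampled on outcome status, so risks in the source population cannot be estimated directly — relative risk is not valid here. The odds ratio is the appropriate measure.
OR = (a·d)/(b·c) = (542 × 2241) / (2930 × 973) = 1214622 / 2850890 = 0.42605

0.43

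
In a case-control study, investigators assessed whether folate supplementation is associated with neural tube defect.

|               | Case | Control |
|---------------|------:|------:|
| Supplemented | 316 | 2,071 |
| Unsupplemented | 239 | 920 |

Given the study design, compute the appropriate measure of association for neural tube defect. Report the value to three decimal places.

Cells: a = 316, b = 2071, c = 239, d = 920.
This is a case-control study: participants were sampled on outcome status, so risks in the source population cannot be estimated directly — relative risk is not valid here. The odds ratio is the appropriate measure.
OR = (a·d)/(b·c) = (316 × 920) / (2071 × 239) = 290720 / 494969 = 0.58735

0.587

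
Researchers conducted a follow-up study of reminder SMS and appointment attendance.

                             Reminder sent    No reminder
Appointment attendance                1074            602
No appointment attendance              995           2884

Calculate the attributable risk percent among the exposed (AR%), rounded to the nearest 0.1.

66.7

Reading the table with exposure as columns: a = 1074 (Reminder sent, case), b = 995 (Reminder sent, non-case), c = 602 (No reminder, case), d = 2884.
Risk in exposed = 1074/2069 = 0.51909; risk in unexposed = 602/3486 = 0.17269.
RR = 0.51909/0.17269 = 3.00590
AR% = (RR − 1)/RR × 100 = (3.00590 − 1)/3.00590 × 100 = 66.7321%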